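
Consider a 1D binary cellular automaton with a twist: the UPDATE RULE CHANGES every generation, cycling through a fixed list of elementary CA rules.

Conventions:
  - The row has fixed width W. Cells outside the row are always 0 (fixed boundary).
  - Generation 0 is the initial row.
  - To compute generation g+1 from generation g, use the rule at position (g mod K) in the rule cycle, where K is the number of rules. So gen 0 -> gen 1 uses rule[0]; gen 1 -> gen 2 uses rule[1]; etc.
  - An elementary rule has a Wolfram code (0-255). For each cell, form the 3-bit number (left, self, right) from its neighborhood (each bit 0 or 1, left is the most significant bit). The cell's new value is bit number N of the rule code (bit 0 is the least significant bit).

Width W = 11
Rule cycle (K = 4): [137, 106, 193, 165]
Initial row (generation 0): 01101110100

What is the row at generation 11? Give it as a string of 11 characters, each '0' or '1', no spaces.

Gen 0: 01101110100
Gen 1 (rule 137): 01001100001
Gen 2 (rule 106): 10011100010
Gen 3 (rule 193): 00001101000
Gen 4 (rule 165): 11100011011
Gen 5 (rule 137): 11001010010
Gen 6 (rule 106): 11010100100
Gen 7 (rule 193): 01000000001
Gen 8 (rule 165): 01011111101
Gen 9 (rule 137): 00011111000
Gen 10 (rule 106): 00110001000
Gen 11 (rule 193): 10010100011

Answer: 10010100011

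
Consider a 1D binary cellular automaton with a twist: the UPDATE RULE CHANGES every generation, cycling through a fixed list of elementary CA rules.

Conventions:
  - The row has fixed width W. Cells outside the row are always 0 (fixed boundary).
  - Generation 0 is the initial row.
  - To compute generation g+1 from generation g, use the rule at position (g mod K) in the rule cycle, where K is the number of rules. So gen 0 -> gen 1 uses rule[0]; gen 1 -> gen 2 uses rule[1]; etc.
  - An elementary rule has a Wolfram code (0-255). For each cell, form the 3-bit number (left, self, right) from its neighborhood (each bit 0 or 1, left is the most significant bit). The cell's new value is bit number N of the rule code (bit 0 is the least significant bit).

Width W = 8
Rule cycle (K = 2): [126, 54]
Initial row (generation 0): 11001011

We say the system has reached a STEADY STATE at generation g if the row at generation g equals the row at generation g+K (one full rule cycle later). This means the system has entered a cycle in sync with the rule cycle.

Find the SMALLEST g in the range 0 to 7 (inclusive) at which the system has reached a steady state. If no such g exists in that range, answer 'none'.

Answer: 2

Derivation:
Gen 0: 11001011
Gen 1 (rule 126): 11111111
Gen 2 (rule 54): 00000000
Gen 3 (rule 126): 00000000
Gen 4 (rule 54): 00000000
Gen 5 (rule 126): 00000000
Gen 6 (rule 54): 00000000
Gen 7 (rule 126): 00000000
Gen 8 (rule 54): 00000000
Gen 9 (rule 126): 00000000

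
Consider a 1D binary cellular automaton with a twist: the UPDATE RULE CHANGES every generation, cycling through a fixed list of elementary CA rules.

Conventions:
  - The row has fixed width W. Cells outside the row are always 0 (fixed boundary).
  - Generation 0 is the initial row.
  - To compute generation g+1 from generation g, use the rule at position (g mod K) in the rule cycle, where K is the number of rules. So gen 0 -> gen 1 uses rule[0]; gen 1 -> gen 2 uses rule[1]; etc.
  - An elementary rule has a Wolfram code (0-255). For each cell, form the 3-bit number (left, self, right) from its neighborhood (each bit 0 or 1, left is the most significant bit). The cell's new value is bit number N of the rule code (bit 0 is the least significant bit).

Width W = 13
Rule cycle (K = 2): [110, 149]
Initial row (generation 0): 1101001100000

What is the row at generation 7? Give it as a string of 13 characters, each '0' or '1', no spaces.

Answer: 1110011000010

Derivation:
Gen 0: 1101001100000
Gen 1 (rule 110): 1111011100000
Gen 2 (rule 149): 0110001011111
Gen 3 (rule 110): 1110011110001
Gen 4 (rule 149): 0101001101101
Gen 5 (rule 110): 1111011111111
Gen 6 (rule 149): 0110001111110
Gen 7 (rule 110): 1110011000010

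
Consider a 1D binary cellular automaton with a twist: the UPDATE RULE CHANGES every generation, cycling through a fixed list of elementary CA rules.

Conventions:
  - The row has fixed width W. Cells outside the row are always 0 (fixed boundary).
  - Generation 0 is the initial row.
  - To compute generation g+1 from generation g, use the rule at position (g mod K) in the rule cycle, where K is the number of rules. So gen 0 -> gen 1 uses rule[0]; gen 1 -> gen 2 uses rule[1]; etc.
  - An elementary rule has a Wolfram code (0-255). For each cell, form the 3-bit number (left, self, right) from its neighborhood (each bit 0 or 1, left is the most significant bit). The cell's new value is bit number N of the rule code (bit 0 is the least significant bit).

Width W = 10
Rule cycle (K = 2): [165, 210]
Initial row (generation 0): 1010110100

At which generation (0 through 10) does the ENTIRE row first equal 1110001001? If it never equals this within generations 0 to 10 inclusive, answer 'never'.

Gen 0: 1010110100
Gen 1 (rule 165): 1111001101
Gen 2 (rule 210): 0111110100
Gen 3 (rule 165): 0011101101
Gen 4 (rule 210): 0101100100
Gen 5 (rule 165): 0110000101
Gen 6 (rule 210): 1011001000
Gen 7 (rule 165): 1100001011
Gen 8 (rule 210): 0110010001
Gen 9 (rule 165): 0000010101
Gen 10 (rule 210): 0000100000

Answer: never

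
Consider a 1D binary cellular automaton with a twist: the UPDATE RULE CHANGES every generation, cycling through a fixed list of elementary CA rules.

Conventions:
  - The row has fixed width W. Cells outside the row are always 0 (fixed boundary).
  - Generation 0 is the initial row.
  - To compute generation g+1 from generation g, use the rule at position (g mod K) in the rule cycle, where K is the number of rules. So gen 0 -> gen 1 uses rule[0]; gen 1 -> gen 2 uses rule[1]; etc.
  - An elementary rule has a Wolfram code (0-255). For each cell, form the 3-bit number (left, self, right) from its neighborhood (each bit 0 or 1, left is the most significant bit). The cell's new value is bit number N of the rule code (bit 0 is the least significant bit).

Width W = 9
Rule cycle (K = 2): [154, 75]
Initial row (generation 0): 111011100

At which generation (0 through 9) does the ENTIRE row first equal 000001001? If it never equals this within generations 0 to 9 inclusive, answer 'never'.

Answer: never

Derivation:
Gen 0: 111011100
Gen 1 (rule 154): 110011010
Gen 2 (rule 75): 110111000
Gen 3 (rule 154): 100110100
Gen 4 (rule 75): 001110001
Gen 5 (rule 154): 011101010
Gen 6 (rule 75): 110100000
Gen 7 (rule 154): 100010000
Gen 8 (rule 75): 001100111
Gen 9 (rule 154): 011011110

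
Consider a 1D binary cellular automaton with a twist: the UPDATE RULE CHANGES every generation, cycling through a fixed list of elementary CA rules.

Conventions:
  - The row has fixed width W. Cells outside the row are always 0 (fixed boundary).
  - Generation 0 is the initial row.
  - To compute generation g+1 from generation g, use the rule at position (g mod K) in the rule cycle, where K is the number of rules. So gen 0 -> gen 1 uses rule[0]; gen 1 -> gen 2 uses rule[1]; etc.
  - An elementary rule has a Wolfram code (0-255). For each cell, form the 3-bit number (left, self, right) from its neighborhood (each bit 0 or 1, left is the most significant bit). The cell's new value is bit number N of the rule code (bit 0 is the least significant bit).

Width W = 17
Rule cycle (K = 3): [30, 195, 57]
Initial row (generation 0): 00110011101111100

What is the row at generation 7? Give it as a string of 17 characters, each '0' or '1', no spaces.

Gen 0: 00110011101111100
Gen 1 (rule 30): 01101110001000010
Gen 2 (rule 195): 10100110110011100
Gen 3 (rule 57): 01010101101010011
Gen 4 (rule 30): 11010101001011110
Gen 5 (rule 195): 01000000010001110
Gen 6 (rule 57): 00111111001101001
Gen 7 (rule 30): 01100000111001111

Answer: 01100000111001111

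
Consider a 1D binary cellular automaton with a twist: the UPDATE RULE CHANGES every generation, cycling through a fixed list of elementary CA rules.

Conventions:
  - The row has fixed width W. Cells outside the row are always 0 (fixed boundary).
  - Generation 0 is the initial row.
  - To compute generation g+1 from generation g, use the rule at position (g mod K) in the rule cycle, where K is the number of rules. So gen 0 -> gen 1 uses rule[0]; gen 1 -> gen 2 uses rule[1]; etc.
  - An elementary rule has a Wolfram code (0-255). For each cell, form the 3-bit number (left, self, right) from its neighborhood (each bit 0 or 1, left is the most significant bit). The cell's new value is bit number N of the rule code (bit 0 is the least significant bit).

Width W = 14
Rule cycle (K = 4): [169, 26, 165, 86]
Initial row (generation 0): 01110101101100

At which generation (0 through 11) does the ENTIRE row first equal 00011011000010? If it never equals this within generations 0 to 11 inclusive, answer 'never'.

Answer: never

Derivation:
Gen 0: 01110101101100
Gen 1 (rule 169): 01101011011001
Gen 2 (rule 26): 11000010010110
Gen 3 (rule 165): 00011010011000
Gen 4 (rule 86): 00101011101100
Gen 5 (rule 169): 10010111011001
Gen 6 (rule 26): 01100100010110
Gen 7 (rule 165): 00000101011000
Gen 8 (rule 86): 00001101001100
Gen 9 (rule 169): 11101010001001
Gen 10 (rule 26): 10000001010110
Gen 11 (rule 165): 10111101111000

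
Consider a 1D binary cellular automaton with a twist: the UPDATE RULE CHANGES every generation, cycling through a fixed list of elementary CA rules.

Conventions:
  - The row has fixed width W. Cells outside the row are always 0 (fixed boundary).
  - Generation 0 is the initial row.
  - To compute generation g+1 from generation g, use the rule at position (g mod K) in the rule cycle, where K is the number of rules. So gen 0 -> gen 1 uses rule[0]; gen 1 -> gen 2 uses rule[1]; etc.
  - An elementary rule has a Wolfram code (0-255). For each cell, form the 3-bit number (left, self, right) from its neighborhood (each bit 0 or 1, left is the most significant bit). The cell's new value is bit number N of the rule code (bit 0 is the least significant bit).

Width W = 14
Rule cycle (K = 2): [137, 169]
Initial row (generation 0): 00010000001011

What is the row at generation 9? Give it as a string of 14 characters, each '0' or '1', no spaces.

Gen 0: 00010000001011
Gen 1 (rule 137): 11000111100010
Gen 2 (rule 169): 10010111001000
Gen 3 (rule 137): 00000110000011
Gen 4 (rule 169): 11110100111010
Gen 5 (rule 137): 11100000110000
Gen 6 (rule 169): 11001110100111
Gen 7 (rule 137): 10001100000110
Gen 8 (rule 169): 00101001110100
Gen 9 (rule 137): 10000001100001

Answer: 10000001100001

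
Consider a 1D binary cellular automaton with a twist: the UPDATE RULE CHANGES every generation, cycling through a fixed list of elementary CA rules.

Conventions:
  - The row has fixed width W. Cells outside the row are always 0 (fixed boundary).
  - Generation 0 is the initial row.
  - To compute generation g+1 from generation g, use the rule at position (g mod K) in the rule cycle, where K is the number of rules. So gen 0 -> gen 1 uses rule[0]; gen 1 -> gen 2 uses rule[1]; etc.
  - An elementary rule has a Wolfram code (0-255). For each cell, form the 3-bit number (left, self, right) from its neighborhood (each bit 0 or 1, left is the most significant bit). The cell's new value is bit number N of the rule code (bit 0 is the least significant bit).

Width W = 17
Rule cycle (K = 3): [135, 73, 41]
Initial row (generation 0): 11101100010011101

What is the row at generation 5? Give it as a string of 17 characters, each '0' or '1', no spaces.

Gen 0: 11101100010011101
Gen 1 (rule 135): 01000001110101001
Gen 2 (rule 73): 00011101010000000
Gen 3 (rule 41): 11010010100111111
Gen 4 (rule 135): 00010110101011110
Gen 5 (rule 73): 11000110000010010

Answer: 11000110000010010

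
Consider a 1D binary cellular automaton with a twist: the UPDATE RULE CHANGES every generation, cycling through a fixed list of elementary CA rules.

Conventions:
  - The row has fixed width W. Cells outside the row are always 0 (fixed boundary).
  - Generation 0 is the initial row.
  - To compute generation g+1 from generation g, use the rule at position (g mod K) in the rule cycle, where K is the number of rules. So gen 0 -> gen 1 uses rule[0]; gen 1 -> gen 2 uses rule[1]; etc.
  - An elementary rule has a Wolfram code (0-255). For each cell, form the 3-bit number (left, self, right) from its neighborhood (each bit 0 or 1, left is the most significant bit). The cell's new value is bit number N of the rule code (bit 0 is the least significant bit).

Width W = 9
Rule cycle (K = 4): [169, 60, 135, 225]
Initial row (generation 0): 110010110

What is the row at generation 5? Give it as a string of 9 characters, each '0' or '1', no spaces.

Answer: 100011001

Derivation:
Gen 0: 110010110
Gen 1 (rule 169): 100001100
Gen 2 (rule 60): 110001010
Gen 3 (rule 135): 000111010
Gen 4 (rule 225): 110011100
Gen 5 (rule 169): 100011001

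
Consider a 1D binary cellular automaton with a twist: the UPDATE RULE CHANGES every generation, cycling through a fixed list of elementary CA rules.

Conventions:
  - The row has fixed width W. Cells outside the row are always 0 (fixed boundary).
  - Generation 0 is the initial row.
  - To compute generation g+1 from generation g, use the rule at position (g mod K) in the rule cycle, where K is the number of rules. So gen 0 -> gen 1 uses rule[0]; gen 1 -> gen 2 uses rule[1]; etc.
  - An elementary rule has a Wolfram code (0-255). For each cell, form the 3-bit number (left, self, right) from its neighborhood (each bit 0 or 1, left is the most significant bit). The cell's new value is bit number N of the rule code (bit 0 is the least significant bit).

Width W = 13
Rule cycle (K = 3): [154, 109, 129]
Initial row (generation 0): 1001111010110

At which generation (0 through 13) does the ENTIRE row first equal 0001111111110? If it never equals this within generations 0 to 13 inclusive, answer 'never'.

Answer: 9

Derivation:
Gen 0: 1001111010110
Gen 1 (rule 154): 0111110000101
Gen 2 (rule 109): 0100010110111
Gen 3 (rule 129): 0001000000010
Gen 4 (rule 154): 0010100000101
Gen 5 (rule 109): 1011101110111
Gen 6 (rule 129): 0001000100010
Gen 7 (rule 154): 0010101010101
Gen 8 (rule 109): 1011111111111
Gen 9 (rule 129): 0001111111110
Gen 10 (rule 154): 0011111111101
Gen 11 (rule 109): 1010000000111
Gen 12 (rule 129): 0000111110010
Gen 13 (rule 154): 0001111101101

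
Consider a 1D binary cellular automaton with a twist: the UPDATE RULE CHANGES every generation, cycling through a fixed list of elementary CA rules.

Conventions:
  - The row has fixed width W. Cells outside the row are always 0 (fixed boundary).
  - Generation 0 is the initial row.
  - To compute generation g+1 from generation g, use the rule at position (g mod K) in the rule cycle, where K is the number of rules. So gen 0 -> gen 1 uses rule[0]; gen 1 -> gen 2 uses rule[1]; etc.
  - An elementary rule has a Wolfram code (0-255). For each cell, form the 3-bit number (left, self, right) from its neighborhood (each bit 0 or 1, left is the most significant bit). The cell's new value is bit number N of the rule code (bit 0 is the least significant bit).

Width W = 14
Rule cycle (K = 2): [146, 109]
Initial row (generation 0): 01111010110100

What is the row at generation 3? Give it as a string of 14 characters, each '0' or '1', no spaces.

Gen 0: 01111010110100
Gen 1 (rule 146): 10110000000010
Gen 2 (rule 109): 11110111111010
Gen 3 (rule 146): 01100011110001

Answer: 01100011110001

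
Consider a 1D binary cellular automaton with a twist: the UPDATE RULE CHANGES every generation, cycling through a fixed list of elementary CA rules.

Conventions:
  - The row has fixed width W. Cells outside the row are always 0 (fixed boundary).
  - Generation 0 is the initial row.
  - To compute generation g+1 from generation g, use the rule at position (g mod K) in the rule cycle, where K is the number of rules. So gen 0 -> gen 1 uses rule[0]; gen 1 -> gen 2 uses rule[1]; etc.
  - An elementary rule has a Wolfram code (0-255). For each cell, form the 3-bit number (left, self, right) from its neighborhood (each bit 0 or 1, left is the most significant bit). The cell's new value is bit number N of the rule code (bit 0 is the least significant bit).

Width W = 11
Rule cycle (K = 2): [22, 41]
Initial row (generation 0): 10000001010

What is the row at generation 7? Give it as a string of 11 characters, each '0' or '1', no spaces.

Gen 0: 10000001010
Gen 1 (rule 22): 11000011011
Gen 2 (rule 41): 10011010110
Gen 3 (rule 22): 11100010001
Gen 4 (rule 41): 10001000100
Gen 5 (rule 22): 11011101110
Gen 6 (rule 41): 10110011000
Gen 7 (rule 22): 10001100100

Answer: 10001100100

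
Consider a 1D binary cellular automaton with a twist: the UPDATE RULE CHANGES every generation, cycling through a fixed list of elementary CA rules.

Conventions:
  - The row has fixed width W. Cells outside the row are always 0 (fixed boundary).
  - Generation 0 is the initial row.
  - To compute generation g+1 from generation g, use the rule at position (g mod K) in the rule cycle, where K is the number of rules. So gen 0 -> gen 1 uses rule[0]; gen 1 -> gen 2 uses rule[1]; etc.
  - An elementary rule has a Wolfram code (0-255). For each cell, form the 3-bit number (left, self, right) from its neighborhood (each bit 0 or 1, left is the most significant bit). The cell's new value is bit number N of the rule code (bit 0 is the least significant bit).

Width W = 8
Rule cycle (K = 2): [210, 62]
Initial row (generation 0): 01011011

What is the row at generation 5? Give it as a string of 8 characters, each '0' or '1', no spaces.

Answer: 01111100

Derivation:
Gen 0: 01011011
Gen 1 (rule 210): 10001001
Gen 2 (rule 62): 11011111
Gen 3 (rule 210): 01001111
Gen 4 (rule 62): 11111000
Gen 5 (rule 210): 01111100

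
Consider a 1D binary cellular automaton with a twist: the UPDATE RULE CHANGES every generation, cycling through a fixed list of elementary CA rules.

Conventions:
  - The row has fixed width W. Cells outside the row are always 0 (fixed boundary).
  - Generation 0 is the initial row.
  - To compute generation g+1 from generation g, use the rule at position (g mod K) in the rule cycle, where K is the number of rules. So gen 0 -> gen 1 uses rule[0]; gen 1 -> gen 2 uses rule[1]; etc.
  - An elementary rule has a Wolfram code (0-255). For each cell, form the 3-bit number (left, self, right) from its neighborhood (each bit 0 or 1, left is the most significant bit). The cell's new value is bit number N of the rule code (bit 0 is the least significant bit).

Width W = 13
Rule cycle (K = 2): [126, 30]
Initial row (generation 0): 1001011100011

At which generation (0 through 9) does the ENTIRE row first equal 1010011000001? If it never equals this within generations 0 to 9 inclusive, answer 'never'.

Gen 0: 1001011100011
Gen 1 (rule 126): 1111110110111
Gen 2 (rule 30): 1000000100100
Gen 3 (rule 126): 1100001111110
Gen 4 (rule 30): 1010011000001
Gen 5 (rule 126): 1111111100011
Gen 6 (rule 30): 1000000010110
Gen 7 (rule 126): 1100000111111
Gen 8 (rule 30): 1010001100000
Gen 9 (rule 126): 1111011110000

Answer: 4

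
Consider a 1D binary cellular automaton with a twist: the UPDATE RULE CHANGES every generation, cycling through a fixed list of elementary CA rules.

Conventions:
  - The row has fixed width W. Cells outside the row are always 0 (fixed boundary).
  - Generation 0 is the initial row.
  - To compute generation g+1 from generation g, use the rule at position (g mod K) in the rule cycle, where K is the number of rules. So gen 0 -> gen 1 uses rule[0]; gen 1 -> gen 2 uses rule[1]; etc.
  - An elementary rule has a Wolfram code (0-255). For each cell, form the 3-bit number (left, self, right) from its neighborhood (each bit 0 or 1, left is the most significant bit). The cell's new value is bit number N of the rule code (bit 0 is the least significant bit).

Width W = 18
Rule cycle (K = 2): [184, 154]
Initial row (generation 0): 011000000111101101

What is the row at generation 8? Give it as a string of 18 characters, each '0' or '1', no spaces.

Gen 0: 011000000111101101
Gen 1 (rule 184): 010100000111011010
Gen 2 (rule 154): 100010001110010001
Gen 3 (rule 184): 010001001101001000
Gen 4 (rule 154): 101010111000110100
Gen 5 (rule 184): 010101110100101010
Gen 6 (rule 154): 100001100011000001
Gen 7 (rule 184): 010001010010100000
Gen 8 (rule 154): 101010001100010000

Answer: 101010001100010000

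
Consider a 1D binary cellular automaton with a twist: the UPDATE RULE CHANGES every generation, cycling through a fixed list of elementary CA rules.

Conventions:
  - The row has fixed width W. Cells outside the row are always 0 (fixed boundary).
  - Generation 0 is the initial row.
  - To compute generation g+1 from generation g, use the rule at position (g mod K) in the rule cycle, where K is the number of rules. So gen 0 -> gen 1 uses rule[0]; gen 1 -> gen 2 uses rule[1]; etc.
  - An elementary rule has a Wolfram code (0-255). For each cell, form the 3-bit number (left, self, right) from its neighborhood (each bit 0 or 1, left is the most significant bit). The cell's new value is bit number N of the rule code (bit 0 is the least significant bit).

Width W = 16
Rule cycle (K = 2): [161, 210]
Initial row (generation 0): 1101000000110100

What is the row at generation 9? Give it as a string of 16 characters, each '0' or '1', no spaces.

Answer: 0001111111000100

Derivation:
Gen 0: 1101000000110100
Gen 1 (rule 161): 0010011110001001
Gen 2 (rule 210): 0101101111010110
Gen 3 (rule 161): 0010010110101000
Gen 4 (rule 210): 0101100010000100
Gen 5 (rule 161): 0010001000110001
Gen 6 (rule 210): 0101010101011010
Gen 7 (rule 161): 0010101010100100
Gen 8 (rule 210): 0100000000011010
Gen 9 (rule 161): 0001111111000100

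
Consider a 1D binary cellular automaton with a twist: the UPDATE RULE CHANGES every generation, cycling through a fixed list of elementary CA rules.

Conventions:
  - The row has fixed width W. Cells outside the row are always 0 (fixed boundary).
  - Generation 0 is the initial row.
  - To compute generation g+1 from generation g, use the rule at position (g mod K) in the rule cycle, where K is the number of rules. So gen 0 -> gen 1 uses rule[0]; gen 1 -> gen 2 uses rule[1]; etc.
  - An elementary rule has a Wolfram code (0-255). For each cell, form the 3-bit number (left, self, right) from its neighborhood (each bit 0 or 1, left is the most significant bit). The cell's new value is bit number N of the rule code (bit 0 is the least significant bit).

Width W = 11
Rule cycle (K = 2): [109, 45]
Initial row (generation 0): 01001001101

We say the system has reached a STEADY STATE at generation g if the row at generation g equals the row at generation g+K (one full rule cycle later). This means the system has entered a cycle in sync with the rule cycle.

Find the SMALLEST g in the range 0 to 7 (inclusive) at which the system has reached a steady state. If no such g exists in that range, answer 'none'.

Answer: 4

Derivation:
Gen 0: 01001001101
Gen 1 (rule 109): 01001001111
Gen 2 (rule 45): 01001001000
Gen 3 (rule 109): 01001001011
Gen 4 (rule 45): 01001001110
Gen 5 (rule 109): 01001001010
Gen 6 (rule 45): 01001001110
Gen 7 (rule 109): 01001001010
Gen 8 (rule 45): 01001001110
Gen 9 (rule 109): 01001001010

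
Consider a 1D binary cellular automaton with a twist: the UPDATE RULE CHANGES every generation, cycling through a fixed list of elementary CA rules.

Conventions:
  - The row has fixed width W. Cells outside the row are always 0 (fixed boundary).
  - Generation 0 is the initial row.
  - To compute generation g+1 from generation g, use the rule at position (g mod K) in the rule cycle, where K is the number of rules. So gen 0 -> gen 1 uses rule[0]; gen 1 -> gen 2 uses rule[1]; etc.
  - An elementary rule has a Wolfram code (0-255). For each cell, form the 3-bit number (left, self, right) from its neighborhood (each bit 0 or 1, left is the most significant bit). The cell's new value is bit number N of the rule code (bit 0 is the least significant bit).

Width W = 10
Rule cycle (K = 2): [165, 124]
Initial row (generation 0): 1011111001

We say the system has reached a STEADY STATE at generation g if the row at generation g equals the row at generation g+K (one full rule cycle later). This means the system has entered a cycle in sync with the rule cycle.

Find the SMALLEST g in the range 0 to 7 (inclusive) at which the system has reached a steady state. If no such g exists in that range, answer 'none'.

Gen 0: 1011111001
Gen 1 (rule 165): 1101110001
Gen 2 (rule 124): 1111011001
Gen 3 (rule 165): 0110100001
Gen 4 (rule 124): 0111110001
Gen 5 (rule 165): 0011100101
Gen 6 (rule 124): 0010110111
Gen 7 (rule 165): 1011001010
Gen 8 (rule 124): 1111101111
Gen 9 (rule 165): 0111010110

Answer: none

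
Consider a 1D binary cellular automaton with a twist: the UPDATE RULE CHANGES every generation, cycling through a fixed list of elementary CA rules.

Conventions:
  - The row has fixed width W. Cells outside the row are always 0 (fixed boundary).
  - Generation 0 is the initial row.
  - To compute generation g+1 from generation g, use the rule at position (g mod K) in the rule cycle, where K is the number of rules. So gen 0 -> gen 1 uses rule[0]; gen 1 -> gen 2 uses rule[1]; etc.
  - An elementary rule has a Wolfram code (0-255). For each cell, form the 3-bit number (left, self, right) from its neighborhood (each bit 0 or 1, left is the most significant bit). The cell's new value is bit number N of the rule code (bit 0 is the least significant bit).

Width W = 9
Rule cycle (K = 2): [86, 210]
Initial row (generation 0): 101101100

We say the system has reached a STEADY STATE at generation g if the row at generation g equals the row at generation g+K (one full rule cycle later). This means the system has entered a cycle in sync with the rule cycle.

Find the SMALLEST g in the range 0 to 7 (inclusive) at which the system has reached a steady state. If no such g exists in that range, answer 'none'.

Answer: none

Derivation:
Gen 0: 101101100
Gen 1 (rule 86): 100100110
Gen 2 (rule 210): 011011011
Gen 3 (rule 86): 101001001
Gen 4 (rule 210): 000110110
Gen 5 (rule 86): 001010011
Gen 6 (rule 210): 010001101
Gen 7 (rule 86): 111010101
Gen 8 (rule 210): 011000000
Gen 9 (rule 86): 101100000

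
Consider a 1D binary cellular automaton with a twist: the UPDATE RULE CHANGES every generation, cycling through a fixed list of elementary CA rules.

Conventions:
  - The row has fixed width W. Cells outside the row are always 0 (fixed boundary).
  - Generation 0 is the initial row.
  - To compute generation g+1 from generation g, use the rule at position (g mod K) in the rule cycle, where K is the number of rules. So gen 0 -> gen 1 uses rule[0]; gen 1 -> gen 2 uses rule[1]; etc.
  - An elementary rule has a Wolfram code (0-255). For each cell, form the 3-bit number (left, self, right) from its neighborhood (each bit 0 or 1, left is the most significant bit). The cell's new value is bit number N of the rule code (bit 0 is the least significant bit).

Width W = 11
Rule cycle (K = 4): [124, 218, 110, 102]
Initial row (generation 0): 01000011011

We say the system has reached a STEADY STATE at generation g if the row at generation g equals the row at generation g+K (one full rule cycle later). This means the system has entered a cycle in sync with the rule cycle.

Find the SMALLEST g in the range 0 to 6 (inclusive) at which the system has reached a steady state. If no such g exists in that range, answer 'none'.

Gen 0: 01000011011
Gen 1 (rule 124): 01100011111
Gen 2 (rule 218): 11110111111
Gen 3 (rule 110): 10011100001
Gen 4 (rule 102): 10100100011
Gen 5 (rule 124): 11110110011
Gen 6 (rule 218): 11110111111
Gen 7 (rule 110): 10011100001
Gen 8 (rule 102): 10100100011
Gen 9 (rule 124): 11110110011
Gen 10 (rule 218): 11110111111

Answer: 2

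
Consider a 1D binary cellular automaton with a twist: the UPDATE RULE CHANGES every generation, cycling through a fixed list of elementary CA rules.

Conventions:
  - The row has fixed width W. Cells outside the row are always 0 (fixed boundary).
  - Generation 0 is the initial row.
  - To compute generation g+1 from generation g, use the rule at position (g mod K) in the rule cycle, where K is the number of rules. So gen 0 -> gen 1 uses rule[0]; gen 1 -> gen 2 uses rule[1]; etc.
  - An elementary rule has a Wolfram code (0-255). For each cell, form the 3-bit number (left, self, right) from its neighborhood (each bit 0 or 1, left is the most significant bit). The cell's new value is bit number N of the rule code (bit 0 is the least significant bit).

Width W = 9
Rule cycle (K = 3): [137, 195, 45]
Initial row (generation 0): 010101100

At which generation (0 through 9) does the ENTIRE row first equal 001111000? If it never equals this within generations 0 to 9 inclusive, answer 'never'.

Answer: 4

Derivation:
Gen 0: 010101100
Gen 1 (rule 137): 000001001
Gen 2 (rule 195): 111110010
Gen 3 (rule 45): 100000010
Gen 4 (rule 137): 001111000
Gen 5 (rule 195): 110111011
Gen 6 (rule 45): 101100110
Gen 7 (rule 137): 001000100
Gen 8 (rule 195): 110011001
Gen 9 (rule 45): 100010001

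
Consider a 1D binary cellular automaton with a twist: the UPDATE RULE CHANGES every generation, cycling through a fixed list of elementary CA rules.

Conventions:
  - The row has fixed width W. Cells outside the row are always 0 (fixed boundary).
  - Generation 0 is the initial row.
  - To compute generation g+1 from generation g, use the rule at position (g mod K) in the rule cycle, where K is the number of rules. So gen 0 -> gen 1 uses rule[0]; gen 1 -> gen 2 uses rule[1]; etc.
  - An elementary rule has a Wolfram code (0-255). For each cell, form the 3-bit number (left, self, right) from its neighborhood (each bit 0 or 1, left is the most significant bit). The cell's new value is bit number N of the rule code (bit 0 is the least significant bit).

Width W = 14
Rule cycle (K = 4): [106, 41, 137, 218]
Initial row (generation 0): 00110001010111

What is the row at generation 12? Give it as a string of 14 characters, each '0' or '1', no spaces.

Gen 0: 00110001010111
Gen 1 (rule 106): 01110010101101
Gen 2 (rule 41): 01000001011010
Gen 3 (rule 137): 00011100010000
Gen 4 (rule 218): 00111110101000
Gen 5 (rule 106): 01100011010000
Gen 6 (rule 41): 01001010100111
Gen 7 (rule 137): 00000000000110
Gen 8 (rule 218): 00000000001111
Gen 9 (rule 106): 00000000011001
Gen 10 (rule 41): 11111111010000
Gen 11 (rule 137): 11111110000111
Gen 12 (rule 218): 11111111001111

Answer: 11111111001111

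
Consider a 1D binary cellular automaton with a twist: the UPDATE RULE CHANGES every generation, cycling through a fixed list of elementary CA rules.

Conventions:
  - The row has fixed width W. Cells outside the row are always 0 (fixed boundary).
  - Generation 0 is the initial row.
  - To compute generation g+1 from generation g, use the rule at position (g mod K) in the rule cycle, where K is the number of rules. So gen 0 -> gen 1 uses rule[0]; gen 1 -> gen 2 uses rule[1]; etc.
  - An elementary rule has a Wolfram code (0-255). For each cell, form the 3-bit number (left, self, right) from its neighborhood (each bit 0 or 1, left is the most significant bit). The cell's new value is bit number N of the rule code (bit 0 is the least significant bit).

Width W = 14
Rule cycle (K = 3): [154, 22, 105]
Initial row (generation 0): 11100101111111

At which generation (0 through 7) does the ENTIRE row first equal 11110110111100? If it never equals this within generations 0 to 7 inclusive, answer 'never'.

Answer: 3

Derivation:
Gen 0: 11100101111111
Gen 1 (rule 154): 11011001111110
Gen 2 (rule 22): 00000110000001
Gen 3 (rule 105): 11110110111100
Gen 4 (rule 154): 11100100111010
Gen 5 (rule 22): 00011111000011
Gen 6 (rule 105): 11010001011011
Gen 7 (rule 154): 10001010010010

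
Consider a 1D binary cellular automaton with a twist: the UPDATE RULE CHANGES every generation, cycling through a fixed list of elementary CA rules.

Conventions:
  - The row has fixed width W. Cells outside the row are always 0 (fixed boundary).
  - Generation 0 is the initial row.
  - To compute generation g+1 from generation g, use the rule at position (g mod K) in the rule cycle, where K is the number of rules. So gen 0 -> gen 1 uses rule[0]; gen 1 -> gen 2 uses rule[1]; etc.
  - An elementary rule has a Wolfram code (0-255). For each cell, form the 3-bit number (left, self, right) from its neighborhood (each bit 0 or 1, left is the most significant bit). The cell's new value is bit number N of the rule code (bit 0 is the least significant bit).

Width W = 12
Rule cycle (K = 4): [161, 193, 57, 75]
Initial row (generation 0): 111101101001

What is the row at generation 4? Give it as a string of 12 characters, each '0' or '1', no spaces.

Gen 0: 111101101001
Gen 1 (rule 161): 011010010000
Gen 2 (rule 193): 001000000111
Gen 3 (rule 57): 100111110100
Gen 4 (rule 75): 001100010001

Answer: 001100010001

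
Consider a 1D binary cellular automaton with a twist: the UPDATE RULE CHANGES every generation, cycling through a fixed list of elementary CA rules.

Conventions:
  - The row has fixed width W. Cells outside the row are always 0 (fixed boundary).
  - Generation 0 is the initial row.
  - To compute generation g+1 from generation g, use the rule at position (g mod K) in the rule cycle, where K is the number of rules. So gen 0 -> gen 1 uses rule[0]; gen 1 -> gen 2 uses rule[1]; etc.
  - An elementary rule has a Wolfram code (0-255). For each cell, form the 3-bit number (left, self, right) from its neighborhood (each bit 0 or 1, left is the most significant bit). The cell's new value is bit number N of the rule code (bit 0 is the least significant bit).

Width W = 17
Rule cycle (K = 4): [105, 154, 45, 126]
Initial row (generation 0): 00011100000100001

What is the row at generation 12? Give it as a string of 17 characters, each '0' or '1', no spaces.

Answer: 11111111110111100

Derivation:
Gen 0: 00011100000100001
Gen 1 (rule 105): 11010101110001100
Gen 2 (rule 154): 10000001101011010
Gen 3 (rule 45): 10111101011110110
Gen 4 (rule 126): 11100111110011111
Gen 5 (rule 105): 10100100010010001
Gen 6 (rule 154): 00011010101101010
Gen 7 (rule 45): 11010111111011110
Gen 8 (rule 126): 11111100001110011
Gen 9 (rule 105): 10000101101010011
Gen 10 (rule 154): 01001001000001110
Gen 11 (rule 45): 01001001011101000
Gen 12 (rule 126): 11111111110111100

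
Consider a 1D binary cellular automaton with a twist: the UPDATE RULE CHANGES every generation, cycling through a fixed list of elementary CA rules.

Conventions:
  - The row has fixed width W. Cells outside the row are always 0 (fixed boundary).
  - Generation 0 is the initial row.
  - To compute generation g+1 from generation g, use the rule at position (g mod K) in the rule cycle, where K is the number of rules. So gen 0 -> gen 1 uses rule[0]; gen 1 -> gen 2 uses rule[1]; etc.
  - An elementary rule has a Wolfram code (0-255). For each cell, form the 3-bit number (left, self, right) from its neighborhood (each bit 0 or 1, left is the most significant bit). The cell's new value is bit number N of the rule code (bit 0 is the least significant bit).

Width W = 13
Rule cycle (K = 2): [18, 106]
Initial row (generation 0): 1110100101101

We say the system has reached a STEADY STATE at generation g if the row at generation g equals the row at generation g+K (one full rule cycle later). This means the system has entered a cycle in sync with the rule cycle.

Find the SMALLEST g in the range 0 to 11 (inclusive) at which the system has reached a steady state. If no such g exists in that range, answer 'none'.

Answer: none

Derivation:
Gen 0: 1110100101101
Gen 1 (rule 18): 0000011000000
Gen 2 (rule 106): 0000111000000
Gen 3 (rule 18): 0001000100000
Gen 4 (rule 106): 0010001000000
Gen 5 (rule 18): 0101010100000
Gen 6 (rule 106): 1010101000000
Gen 7 (rule 18): 0000000100000
Gen 8 (rule 106): 0000001000000
Gen 9 (rule 18): 0000010100000
Gen 10 (rule 106): 0000101000000
Gen 11 (rule 18): 0001000100000
Gen 12 (rule 106): 0010001000000
Gen 13 (rule 18): 0101010100000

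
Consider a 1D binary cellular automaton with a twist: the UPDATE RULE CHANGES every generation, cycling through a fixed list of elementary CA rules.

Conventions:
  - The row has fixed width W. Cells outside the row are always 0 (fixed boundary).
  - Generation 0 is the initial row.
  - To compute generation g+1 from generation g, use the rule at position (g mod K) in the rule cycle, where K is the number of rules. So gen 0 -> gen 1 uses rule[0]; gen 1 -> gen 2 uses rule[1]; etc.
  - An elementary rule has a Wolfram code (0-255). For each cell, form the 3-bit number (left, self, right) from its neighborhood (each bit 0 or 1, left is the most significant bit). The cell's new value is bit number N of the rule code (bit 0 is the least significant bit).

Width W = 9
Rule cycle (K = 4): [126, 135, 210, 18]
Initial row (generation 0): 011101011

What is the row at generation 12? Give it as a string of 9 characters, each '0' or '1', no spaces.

Gen 0: 011101011
Gen 1 (rule 126): 110111111
Gen 2 (rule 135): 000011110
Gen 3 (rule 210): 000101111
Gen 4 (rule 18): 001000000
Gen 5 (rule 126): 011100000
Gen 6 (rule 135): 101001111
Gen 7 (rule 210): 000110111
Gen 8 (rule 18): 001000000
Gen 9 (rule 126): 011100000
Gen 10 (rule 135): 101001111
Gen 11 (rule 210): 000110111
Gen 12 (rule 18): 001000000

Answer: 001000000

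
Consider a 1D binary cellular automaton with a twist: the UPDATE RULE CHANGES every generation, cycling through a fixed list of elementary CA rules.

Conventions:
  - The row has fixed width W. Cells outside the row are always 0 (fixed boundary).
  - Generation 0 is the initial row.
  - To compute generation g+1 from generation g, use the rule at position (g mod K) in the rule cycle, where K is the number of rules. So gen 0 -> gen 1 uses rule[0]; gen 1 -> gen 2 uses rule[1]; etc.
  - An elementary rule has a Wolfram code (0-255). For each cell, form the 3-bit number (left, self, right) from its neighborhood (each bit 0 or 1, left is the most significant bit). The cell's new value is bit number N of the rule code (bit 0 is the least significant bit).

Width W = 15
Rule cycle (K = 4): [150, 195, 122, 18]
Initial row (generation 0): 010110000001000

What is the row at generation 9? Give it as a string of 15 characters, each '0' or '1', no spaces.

Gen 0: 010110000001000
Gen 1 (rule 150): 110001000011100
Gen 2 (rule 195): 010110011101101
Gen 3 (rule 122): 101111110111110
Gen 4 (rule 18): 000000000000001
Gen 5 (rule 150): 000000000000011
Gen 6 (rule 195): 111111111111101
Gen 7 (rule 122): 100000000000110
Gen 8 (rule 18): 010000000001001
Gen 9 (rule 150): 111000000011111

Answer: 111000000011111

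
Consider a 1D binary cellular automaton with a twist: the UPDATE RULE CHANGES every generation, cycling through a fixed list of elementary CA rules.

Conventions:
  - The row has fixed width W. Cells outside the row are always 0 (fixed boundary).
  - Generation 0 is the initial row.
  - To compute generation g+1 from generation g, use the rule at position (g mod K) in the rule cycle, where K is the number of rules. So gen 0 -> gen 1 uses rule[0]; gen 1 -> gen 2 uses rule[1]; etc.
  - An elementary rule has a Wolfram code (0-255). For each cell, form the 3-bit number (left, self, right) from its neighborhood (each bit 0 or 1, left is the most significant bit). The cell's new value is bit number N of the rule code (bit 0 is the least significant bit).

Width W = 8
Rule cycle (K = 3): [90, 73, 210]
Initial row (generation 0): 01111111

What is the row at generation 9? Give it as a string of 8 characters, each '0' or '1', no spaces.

Gen 0: 01111111
Gen 1 (rule 90): 11000001
Gen 2 (rule 73): 11011100
Gen 3 (rule 210): 01001110
Gen 4 (rule 90): 10111011
Gen 5 (rule 73): 00101011
Gen 6 (rule 210): 01000001
Gen 7 (rule 90): 10100010
Gen 8 (rule 73): 00001000
Gen 9 (rule 210): 00010100

Answer: 00010100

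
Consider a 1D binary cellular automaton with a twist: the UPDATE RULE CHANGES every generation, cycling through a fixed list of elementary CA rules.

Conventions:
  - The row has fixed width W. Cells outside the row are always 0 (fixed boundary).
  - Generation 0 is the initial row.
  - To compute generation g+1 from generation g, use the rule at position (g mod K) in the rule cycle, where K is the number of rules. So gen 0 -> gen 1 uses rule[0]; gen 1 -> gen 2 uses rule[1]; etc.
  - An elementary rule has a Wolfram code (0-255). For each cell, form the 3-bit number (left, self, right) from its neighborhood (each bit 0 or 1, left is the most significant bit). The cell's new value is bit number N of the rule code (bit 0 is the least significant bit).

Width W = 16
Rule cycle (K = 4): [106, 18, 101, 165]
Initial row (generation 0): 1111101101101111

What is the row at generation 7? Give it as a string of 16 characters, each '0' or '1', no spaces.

Answer: 1011110111101110

Derivation:
Gen 0: 1111101101101111
Gen 1 (rule 106): 1000111111111001
Gen 2 (rule 18): 0101000000000110
Gen 3 (rule 101): 0111011111110010
Gen 4 (rule 165): 0010101111100010
Gen 5 (rule 106): 0101011000100100
Gen 6 (rule 18): 1000000101011010
Gen 7 (rule 101): 1011110111101110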